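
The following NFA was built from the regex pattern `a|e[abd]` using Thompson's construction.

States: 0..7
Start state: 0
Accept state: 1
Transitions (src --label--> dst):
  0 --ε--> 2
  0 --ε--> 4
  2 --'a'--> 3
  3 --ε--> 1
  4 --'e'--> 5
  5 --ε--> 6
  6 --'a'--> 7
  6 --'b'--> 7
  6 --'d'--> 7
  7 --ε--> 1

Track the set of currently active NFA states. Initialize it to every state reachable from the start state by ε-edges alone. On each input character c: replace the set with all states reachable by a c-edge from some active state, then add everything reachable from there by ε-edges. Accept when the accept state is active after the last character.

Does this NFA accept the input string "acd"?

Answer: REJECT

Derivation:
initial (ε-close {0}): {0,2,4}
'a' @ 1: {1,3}  ✓accept
'c' @ 2: {}  — state set empty
rest 'd' ignored (set empty)
end set {} — state 1 not in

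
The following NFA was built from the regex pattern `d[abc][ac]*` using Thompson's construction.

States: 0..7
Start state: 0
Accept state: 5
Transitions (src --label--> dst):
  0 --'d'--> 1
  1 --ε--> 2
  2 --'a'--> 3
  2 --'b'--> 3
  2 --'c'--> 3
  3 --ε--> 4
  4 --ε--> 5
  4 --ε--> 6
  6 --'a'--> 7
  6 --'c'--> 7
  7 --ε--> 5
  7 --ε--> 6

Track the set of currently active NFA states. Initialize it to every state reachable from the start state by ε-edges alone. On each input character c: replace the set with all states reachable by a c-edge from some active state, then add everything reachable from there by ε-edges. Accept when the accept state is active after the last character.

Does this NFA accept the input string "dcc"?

Answer: ACCEPT

Derivation:
initial (ε-close {0}): {0}
'd' @ 1: {1,2}
'c' @ 2: {3,4,5,6}  ✓accept
'c' @ 3: {5,6,7}  ✓accept
after full input: {5,6,7}  (accept=5 in)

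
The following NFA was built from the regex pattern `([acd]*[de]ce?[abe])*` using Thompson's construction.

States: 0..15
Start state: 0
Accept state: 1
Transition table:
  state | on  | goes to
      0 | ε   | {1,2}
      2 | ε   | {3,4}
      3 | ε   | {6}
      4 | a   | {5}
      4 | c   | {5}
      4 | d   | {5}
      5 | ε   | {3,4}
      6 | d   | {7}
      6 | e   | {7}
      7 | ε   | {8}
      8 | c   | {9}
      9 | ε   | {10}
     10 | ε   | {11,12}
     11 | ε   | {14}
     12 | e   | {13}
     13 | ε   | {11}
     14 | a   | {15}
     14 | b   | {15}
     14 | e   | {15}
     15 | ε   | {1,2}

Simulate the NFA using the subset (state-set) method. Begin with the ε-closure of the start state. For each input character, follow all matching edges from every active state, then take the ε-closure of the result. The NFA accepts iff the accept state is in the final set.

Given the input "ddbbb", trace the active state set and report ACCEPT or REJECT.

Answer: REJECT

Trace:
initial (ε-close {0}): {0,1,2,3,4,6}
'd' @ 1: {3,4,5,6,7,8}
'd' @ 2: {3,4,5,6,7,8}
'b' @ 3: {}  — dead — no transitions
rest 'bb' ignored (set empty)
final: {}; accept 1 not in set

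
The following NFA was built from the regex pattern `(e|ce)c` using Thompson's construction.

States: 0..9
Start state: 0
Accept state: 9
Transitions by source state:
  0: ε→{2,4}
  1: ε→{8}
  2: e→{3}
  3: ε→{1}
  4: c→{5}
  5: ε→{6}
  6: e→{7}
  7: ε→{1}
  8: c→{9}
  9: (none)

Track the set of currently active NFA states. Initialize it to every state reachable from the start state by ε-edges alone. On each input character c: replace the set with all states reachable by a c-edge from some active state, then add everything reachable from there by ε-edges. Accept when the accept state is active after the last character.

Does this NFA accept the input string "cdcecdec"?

Answer: REJECT

Derivation:
initial (ε-close {0}): {0,2,4}
'c' @ 1: {5,6}
'd' @ 2: {}  — dead — no transitions
rest 'cecdec' ignored (set empty)
final: {}; accept 9 not in set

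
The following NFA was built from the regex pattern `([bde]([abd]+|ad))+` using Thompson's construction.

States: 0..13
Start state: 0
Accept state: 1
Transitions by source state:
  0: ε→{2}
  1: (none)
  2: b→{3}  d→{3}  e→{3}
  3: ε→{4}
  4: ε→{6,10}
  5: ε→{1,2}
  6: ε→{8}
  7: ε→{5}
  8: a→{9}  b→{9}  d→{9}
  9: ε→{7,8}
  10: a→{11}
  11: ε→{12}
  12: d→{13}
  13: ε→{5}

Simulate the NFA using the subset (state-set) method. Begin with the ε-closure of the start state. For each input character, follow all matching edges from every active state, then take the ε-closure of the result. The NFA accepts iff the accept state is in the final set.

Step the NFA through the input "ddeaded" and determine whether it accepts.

start: ε-closure({0}) = {0,2}
'd' @ 1: {3,4,6,8,10}
'd' @ 2: {1,2,5,7,8,9}  [accepting]
'e' @ 3: {3,4,6,8,10}
'a' @ 4: {1,2,5,7,8,9,11,12}  [accepting]
'd' @ 5: {1,2,3,4,5,6,7,8,9,10,13}  [accepting]
'e' @ 6: {3,4,6,8,10}
'd' @ 7: {1,2,5,7,8,9}  [accepting]
after full input: {1,2,5,7,8,9}  (accept=1 in)

Answer: ACCEPT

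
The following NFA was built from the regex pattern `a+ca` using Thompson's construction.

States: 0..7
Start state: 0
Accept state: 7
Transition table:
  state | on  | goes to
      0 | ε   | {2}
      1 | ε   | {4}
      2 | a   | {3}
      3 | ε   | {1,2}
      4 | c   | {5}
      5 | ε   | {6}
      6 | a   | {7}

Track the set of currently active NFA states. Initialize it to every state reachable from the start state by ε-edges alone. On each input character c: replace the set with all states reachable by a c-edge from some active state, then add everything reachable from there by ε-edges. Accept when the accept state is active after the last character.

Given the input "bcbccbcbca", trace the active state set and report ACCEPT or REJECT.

start: ε-closure({0}) = {0,2}
'b' @ 1: {}  — dead — no transitions
rest 'cbccbcbca' ignored (set empty)
end set {} — state 7 not in

Answer: REJECT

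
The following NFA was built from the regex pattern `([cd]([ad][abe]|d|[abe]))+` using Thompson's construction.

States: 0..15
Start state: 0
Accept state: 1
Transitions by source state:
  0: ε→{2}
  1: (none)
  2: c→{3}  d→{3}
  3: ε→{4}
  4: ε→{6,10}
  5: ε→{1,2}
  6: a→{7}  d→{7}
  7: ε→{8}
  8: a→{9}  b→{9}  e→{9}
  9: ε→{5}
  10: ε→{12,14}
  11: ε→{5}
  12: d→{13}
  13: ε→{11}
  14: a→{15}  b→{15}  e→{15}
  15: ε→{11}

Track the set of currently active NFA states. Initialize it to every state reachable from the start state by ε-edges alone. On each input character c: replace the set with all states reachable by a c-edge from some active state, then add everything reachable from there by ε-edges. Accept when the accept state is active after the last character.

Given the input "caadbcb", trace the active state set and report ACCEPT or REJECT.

initial (ε-close {0}): {0,2}
'c' @ 1: {3,4,6,10,12,14}
'a' @ 2: {1,2,5,7,8,11,15}  ✓accept
'a' @ 3: {1,2,5,9}  ✓accept
'd' @ 4: {3,4,6,10,12,14}
'b' @ 5: {1,2,5,11,15}  ✓accept
'c' @ 6: {3,4,6,10,12,14}
'b' @ 7: {1,2,5,11,15}  ✓accept
after full input: {1,2,5,11,15}  (accept=1 in)

Answer: ACCEPT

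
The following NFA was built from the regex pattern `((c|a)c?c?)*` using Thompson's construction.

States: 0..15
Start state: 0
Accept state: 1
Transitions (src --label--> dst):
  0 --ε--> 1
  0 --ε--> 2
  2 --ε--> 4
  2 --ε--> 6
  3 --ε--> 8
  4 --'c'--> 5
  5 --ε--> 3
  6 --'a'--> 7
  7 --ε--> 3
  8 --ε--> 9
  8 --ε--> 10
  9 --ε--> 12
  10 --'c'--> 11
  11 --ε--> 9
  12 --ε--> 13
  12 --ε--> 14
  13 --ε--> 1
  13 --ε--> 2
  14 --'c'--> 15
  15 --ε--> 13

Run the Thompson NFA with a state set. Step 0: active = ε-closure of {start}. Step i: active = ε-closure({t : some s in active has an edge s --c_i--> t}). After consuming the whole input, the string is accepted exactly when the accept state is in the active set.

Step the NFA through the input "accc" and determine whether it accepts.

S₀ = ε-closure({0}) = {0,1,2,4,6}
'a' @ 1: {1,2,3,4,6,7,8,9,10,12,13,14}  [accepting]
'c' @ 2: {1,2,3,4,5,6,8,9,10,11,12,13,14,15}  [accepting]
'c' @ 3: {1,2,3,4,5,6,8,9,10,11,12,13,14,15}  [accepting]
'c' @ 4: {1,2,3,4,5,6,8,9,10,11,12,13,14,15}  [accepting]
after full input: {1,2,3,4,5,6,8,9,10,11,12,13,14,15}  (accept=1 in)

Answer: ACCEPT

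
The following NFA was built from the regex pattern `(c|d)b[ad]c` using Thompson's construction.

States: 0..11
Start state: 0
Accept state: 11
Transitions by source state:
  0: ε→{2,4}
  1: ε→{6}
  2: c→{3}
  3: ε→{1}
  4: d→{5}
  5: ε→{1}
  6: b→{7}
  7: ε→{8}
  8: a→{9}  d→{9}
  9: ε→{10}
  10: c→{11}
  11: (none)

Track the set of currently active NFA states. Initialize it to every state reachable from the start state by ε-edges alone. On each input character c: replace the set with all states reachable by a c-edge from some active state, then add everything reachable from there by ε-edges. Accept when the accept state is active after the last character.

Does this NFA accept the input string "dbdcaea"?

Answer: REJECT

Derivation:
initial (ε-close {0}): {0,2,4}
'd' @ 1: {1,5,6}
'b' @ 2: {7,8}
'd' @ 3: {9,10}
'c' @ 4: {11}  ✓accept
'a' @ 5: {}  — dead — no transitions
rest 'ea' ignored (set empty)
end set {} — state 11 not in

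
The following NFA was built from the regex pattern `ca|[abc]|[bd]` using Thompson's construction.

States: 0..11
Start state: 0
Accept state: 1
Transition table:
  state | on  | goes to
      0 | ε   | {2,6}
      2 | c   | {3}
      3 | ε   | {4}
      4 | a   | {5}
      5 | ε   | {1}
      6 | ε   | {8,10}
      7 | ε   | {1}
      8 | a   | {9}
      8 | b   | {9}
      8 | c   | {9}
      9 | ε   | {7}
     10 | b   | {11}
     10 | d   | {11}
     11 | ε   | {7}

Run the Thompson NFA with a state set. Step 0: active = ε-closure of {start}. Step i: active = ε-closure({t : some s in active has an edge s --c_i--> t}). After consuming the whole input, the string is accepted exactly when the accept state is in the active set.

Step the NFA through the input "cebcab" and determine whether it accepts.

Answer: REJECT

Trace:
initial (ε-close {0}): {0,2,6,8,10}
'c' @ 1: {1,3,4,7,9}  ✓accept
'e' @ 2: {}  — no active states
rest 'bcab' ignored (set empty)
after full input: {}  (accept=1 not in)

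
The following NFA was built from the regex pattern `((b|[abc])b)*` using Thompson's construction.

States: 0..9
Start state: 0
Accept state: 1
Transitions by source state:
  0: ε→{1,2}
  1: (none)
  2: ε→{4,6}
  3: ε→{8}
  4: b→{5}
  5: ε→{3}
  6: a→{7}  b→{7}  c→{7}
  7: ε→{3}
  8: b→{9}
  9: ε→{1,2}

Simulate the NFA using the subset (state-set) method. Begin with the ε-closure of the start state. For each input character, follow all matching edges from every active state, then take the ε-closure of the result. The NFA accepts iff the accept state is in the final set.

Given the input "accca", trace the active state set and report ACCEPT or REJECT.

Answer: REJECT

Trace:
initial (ε-close {0}): {0,1,2,4,6}
'a' @ 1: {3,7,8}
'c' @ 2: {}  — state set empty
rest 'cca' ignored (set empty)
final: {}; accept 1 not in set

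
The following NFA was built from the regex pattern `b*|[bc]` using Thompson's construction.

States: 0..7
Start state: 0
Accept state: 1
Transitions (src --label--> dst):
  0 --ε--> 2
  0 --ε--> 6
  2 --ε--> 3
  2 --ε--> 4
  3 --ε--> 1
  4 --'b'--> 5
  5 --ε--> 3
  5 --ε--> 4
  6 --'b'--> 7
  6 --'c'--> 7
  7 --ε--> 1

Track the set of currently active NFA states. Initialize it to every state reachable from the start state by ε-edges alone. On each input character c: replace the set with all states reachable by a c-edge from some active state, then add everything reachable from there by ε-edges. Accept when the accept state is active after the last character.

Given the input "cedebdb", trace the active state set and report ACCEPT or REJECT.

S₀ = ε-closure({0}) = {0,1,2,3,4,6}
'c' @ 1: {1,7}  (accept∈set)
'e' @ 2: {}  — state set empty
rest 'debdb' ignored (set empty)
final: {}; accept 1 not in set

Answer: REJECT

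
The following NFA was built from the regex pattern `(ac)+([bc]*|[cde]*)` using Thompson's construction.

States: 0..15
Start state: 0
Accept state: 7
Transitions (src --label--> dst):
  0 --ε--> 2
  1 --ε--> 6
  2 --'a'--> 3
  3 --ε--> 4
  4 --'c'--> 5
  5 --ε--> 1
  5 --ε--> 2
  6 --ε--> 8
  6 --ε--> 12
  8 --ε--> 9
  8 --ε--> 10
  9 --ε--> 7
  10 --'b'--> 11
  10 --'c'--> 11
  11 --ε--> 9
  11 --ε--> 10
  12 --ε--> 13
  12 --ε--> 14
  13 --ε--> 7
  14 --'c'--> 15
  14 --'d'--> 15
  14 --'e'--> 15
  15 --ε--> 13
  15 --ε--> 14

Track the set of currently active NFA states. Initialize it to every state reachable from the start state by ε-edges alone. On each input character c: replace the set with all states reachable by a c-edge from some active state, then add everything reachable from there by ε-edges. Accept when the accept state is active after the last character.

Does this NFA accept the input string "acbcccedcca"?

Answer: REJECT

Derivation:
S₀ = ε-closure({0}) = {0,2}
'a' @ 1: {3,4}
'c' @ 2: {1,2,5,6,7,8,9,10,12,13,14}  (accept∈set)
'b' @ 3: {7,9,10,11}  (accept∈set)
'c' @ 4: {7,9,10,11}  (accept∈set)
'c' @ 5: {7,9,10,11}  (accept∈set)
'c' @ 6: {7,9,10,11}  (accept∈set)
'e' @ 7: {}  — state set empty
rest 'dcca' ignored (set empty)
final: {}; accept 7 not in set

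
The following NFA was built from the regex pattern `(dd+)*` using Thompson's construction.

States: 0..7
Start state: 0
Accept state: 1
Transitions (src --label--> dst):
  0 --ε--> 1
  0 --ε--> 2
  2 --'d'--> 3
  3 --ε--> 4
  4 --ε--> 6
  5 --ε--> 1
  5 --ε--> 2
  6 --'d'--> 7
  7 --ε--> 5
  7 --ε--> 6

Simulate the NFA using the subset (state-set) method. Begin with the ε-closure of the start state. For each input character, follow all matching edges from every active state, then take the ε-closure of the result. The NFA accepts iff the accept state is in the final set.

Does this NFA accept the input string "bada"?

S₀ = ε-closure({0}) = {0,1,2}
'b' @ 1: {}  — state set empty
rest 'ada' ignored (set empty)
end set {} — state 1 not in

Answer: REJECT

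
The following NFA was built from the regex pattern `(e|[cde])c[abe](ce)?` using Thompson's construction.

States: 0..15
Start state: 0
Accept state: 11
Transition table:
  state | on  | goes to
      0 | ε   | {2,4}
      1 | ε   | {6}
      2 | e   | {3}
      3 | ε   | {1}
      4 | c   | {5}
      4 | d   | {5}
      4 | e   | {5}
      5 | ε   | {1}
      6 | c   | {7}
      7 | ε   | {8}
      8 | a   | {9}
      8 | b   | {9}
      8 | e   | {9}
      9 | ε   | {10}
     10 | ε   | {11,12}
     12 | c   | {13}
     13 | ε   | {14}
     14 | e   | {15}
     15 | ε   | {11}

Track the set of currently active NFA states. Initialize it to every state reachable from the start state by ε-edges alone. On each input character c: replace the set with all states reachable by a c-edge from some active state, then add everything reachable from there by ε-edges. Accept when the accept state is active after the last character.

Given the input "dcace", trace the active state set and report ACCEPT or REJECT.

Answer: ACCEPT

Derivation:
start: ε-closure({0}) = {0,2,4}
'd' @ 1: {1,5,6}
'c' @ 2: {7,8}
'a' @ 3: {9,10,11,12}  [accepting]
'c' @ 4: {13,14}
'e' @ 5: {11,15}  [accepting]
end set {11,15} — state 11 in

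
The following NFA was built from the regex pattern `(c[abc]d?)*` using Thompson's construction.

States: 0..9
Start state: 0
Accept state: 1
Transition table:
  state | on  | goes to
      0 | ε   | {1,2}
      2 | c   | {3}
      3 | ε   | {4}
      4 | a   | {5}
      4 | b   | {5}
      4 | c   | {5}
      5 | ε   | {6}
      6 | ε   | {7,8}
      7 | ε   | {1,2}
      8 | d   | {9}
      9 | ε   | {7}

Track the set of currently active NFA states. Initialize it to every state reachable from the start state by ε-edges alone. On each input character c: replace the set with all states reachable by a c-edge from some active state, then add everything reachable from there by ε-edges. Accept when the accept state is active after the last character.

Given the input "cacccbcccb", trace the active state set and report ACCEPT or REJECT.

start: ε-closure({0}) = {0,1,2}
'c' @ 1: {3,4}
'a' @ 2: {1,2,5,6,7,8}  [accepting]
'c' @ 3: {3,4}
'c' @ 4: {1,2,5,6,7,8}  [accepting]
'c' @ 5: {3,4}
'b' @ 6: {1,2,5,6,7,8}  [accepting]
'c' @ 7: {3,4}
'c' @ 8: {1,2,5,6,7,8}  [accepting]
'c' @ 9: {3,4}
'b' @ 10: {1,2,5,6,7,8}  [accepting]
final: {1,2,5,6,7,8}; accept 1 in set

Answer: ACCEPT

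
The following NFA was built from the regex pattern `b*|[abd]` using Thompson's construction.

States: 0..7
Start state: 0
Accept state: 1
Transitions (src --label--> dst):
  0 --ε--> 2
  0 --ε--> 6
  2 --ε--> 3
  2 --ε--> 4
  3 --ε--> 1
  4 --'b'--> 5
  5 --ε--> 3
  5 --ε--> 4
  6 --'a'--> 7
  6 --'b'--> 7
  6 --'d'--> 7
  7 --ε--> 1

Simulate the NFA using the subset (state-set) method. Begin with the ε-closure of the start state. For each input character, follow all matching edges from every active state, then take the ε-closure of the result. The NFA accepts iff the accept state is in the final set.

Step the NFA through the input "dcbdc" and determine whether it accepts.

S₀ = ε-closure({0}) = {0,1,2,3,4,6}
'd' @ 1: {1,7}  ✓accept
'c' @ 2: {}  — dead — no transitions
rest 'bdc' ignored (set empty)
after full input: {}  (accept=1 not in)

Answer: REJECT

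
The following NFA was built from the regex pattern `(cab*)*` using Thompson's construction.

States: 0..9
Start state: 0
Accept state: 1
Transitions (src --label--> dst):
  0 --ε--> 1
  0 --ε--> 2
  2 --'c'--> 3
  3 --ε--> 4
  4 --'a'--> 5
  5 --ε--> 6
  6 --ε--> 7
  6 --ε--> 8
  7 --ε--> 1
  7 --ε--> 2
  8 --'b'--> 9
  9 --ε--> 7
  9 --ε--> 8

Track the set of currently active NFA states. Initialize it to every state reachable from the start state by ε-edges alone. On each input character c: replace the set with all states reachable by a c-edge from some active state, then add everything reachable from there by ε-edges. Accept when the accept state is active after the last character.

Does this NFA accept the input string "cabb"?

S₀ = ε-closure({0}) = {0,1,2}
'c' @ 1: {3,4}
'a' @ 2: {1,2,5,6,7,8}  [accepting]
'b' @ 3: {1,2,7,8,9}  [accepting]
'b' @ 4: {1,2,7,8,9}  [accepting]
end set {1,2,7,8,9} — state 1 in

Answer: ACCEPT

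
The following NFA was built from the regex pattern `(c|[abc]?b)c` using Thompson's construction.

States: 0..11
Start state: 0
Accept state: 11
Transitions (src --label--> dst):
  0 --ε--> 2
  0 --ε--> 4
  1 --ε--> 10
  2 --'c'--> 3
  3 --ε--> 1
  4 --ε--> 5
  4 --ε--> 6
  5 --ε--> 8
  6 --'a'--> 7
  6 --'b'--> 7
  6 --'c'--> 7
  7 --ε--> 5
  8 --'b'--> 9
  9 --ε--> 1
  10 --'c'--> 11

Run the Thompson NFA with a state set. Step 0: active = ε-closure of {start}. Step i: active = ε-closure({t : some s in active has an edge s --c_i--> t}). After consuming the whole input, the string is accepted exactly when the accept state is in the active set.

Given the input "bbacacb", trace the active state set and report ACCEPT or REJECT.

Answer: REJECT

Trace:
start: ε-closure({0}) = {0,2,4,5,6,8}
'b' @ 1: {1,5,7,8,9,10}
'b' @ 2: {1,9,10}
'a' @ 3: {}  — no active states
rest 'cacb' ignored (set empty)
end set {} — state 11 not in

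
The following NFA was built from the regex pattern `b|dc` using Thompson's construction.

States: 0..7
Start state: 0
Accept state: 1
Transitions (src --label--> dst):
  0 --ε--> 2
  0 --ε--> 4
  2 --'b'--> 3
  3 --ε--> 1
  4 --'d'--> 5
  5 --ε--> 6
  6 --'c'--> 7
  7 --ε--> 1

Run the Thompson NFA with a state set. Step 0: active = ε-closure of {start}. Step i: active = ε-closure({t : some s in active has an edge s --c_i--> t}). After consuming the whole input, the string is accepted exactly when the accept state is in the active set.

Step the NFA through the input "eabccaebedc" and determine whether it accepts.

initial (ε-close {0}): {0,2,4}
'e' @ 1: {}  — state set empty
rest 'abccaebedc' ignored (set empty)
final: {}; accept 1 not in set

Answer: REJECT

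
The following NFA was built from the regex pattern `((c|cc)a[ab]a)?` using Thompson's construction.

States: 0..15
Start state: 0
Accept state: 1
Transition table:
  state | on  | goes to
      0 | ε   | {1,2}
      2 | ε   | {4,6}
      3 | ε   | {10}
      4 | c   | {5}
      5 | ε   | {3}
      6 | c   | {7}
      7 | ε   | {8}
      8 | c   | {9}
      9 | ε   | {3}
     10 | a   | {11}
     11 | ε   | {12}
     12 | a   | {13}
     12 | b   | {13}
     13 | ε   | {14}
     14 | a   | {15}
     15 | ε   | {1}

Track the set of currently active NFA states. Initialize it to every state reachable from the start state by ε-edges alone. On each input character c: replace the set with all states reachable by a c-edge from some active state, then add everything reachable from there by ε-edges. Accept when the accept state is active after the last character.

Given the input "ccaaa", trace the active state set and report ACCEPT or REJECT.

Answer: ACCEPT

Trace:
initial (ε-close {0}): {0,1,2,4,6}
'c' @ 1: {3,5,7,8,10}
'c' @ 2: {3,9,10}
'a' @ 3: {11,12}
'a' @ 4: {13,14}
'a' @ 5: {1,15}  ✓accept
end set {1,15} — state 1 in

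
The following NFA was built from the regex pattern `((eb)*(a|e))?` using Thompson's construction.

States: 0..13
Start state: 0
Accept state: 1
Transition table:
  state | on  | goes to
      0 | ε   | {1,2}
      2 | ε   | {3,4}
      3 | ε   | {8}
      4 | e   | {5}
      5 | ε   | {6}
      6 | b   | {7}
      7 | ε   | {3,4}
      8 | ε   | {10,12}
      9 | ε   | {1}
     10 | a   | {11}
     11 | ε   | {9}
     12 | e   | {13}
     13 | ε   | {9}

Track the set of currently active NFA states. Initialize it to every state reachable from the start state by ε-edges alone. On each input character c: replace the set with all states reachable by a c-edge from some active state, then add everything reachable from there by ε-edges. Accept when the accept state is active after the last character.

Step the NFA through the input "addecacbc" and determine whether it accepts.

start: ε-closure({0}) = {0,1,2,3,4,8,10,12}
'a' @ 1: {1,9,11}  [accepting]
'd' @ 2: {}  — state set empty
rest 'decacbc' ignored (set empty)
after full input: {}  (accept=1 not in)

Answer: REJECT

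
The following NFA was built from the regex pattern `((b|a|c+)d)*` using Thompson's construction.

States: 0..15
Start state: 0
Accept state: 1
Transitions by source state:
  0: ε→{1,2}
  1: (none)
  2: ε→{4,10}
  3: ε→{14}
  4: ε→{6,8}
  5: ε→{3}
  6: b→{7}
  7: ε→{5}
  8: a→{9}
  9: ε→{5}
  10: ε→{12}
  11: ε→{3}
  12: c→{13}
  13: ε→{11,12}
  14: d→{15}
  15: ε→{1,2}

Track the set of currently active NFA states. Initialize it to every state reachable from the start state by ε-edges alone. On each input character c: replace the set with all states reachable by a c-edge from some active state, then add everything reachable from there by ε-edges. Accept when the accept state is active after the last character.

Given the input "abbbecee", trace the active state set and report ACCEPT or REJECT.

S₀ = ε-closure({0}) = {0,1,2,4,6,8,10,12}
'a' @ 1: {3,5,9,14}
'b' @ 2: {}  — state set empty
rest 'bbecee' ignored (set empty)
end set {} — state 1 not in

Answer: REJECT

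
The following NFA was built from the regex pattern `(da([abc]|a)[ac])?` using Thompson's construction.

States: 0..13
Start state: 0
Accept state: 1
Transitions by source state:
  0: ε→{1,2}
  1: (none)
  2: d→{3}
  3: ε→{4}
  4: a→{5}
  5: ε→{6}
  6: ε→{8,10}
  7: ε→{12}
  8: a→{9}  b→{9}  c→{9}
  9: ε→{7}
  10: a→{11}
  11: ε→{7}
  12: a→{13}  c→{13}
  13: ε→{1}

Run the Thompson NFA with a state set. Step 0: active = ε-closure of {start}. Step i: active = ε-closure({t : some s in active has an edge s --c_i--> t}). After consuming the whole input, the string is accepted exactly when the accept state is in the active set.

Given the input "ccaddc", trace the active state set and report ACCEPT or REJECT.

S₀ = ε-closure({0}) = {0,1,2}
'c' @ 1: {}  — dead — no transitions
rest 'caddc' ignored (set empty)
after full input: {}  (accept=1 not in)

Answer: REJECT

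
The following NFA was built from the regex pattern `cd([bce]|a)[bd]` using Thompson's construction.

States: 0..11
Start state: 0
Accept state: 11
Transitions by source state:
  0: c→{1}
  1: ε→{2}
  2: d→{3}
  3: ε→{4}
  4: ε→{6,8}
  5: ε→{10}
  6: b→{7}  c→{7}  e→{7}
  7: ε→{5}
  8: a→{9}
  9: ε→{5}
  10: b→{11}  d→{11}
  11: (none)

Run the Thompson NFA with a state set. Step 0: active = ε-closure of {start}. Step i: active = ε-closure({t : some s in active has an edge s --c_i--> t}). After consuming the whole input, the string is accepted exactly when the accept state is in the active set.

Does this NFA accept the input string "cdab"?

initial (ε-close {0}): {0}
'c' @ 1: {1,2}
'd' @ 2: {3,4,6,8}
'a' @ 3: {5,9,10}
'b' @ 4: {11}  (accept∈set)
after full input: {11}  (accept=11 in)

Answer: ACCEPT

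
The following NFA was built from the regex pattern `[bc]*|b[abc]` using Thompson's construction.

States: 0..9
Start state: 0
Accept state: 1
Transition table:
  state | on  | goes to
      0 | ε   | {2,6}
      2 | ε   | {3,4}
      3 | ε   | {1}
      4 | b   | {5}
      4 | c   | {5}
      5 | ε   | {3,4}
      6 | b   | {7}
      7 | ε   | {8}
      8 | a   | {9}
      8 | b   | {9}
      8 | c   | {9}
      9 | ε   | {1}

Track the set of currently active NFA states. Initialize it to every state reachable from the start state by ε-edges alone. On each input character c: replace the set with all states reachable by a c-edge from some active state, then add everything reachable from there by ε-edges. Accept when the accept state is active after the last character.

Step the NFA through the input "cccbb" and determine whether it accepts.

initial (ε-close {0}): {0,1,2,3,4,6}
'c' @ 1: {1,3,4,5}  (accept∈set)
'c' @ 2: {1,3,4,5}  (accept∈set)
'c' @ 3: {1,3,4,5}  (accept∈set)
'b' @ 4: {1,3,4,5}  (accept∈set)
'b' @ 5: {1,3,4,5}  (accept∈set)
final: {1,3,4,5}; accept 1 in set

Answer: ACCEPT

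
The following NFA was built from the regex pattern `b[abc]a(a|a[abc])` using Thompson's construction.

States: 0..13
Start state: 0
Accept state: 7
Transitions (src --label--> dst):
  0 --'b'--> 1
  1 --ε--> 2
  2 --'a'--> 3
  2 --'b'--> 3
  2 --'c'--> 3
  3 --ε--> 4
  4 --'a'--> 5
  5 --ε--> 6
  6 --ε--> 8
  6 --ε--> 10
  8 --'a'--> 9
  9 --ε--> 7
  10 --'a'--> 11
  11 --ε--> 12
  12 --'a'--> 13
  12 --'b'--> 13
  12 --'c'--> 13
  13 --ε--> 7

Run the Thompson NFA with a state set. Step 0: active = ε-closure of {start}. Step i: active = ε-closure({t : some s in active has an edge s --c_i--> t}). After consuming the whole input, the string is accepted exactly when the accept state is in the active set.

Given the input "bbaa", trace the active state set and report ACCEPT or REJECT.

Answer: ACCEPT

Steps:
initial (ε-close {0}): {0}
'b' @ 1: {1,2}
'b' @ 2: {3,4}
'a' @ 3: {5,6,8,10}
'a' @ 4: {7,9,11,12}  [accepting]
after full input: {7,9,11,12}  (accept=7 in)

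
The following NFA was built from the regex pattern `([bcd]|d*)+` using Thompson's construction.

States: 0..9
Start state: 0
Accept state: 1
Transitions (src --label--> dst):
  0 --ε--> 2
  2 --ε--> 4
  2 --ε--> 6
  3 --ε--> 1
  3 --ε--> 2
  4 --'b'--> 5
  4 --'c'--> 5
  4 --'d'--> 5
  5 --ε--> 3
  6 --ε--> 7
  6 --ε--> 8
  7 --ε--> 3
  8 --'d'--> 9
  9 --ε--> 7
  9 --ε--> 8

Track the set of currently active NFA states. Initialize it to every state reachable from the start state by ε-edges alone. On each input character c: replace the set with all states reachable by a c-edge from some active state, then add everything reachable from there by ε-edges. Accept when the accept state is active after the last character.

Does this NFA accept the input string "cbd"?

Answer: ACCEPT

Trace:
S₀ = ε-closure({0}) = {0,1,2,3,4,6,7,8}
'c' @ 1: {1,2,3,4,5,6,7,8}  (accept∈set)
'b' @ 2: {1,2,3,4,5,6,7,8}  (accept∈set)
'd' @ 3: {1,2,3,4,5,6,7,8,9}  (accept∈set)
after full input: {1,2,3,4,5,6,7,8,9}  (accept=1 in)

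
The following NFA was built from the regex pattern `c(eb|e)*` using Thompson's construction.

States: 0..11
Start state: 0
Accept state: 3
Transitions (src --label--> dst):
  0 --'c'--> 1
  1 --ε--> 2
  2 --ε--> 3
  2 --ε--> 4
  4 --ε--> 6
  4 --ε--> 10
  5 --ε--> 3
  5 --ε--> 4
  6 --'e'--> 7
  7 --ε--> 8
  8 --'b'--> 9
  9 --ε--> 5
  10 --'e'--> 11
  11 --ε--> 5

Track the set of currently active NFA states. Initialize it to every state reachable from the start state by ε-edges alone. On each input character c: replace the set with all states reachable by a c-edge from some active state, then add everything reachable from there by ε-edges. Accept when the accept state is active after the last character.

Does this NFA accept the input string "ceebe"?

start: ε-closure({0}) = {0}
'c' @ 1: {1,2,3,4,6,10}  [accepting]
'e' @ 2: {3,4,5,6,7,8,10,11}  [accepting]
'e' @ 3: {3,4,5,6,7,8,10,11}  [accepting]
'b' @ 4: {3,4,5,6,9,10}  [accepting]
'e' @ 5: {3,4,5,6,7,8,10,11}  [accepting]
end set {3,4,5,6,7,8,10,11} — state 3 in

Answer: ACCEPT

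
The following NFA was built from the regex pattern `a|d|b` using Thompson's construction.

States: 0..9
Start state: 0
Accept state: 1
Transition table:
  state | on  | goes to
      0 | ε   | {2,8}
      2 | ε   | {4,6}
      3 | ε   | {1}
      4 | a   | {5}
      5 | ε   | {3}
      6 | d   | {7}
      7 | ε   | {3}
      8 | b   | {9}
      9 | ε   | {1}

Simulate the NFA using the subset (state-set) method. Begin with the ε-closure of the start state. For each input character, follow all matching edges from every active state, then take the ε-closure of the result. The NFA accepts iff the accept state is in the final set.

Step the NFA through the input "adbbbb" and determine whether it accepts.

start: ε-closure({0}) = {0,2,4,6,8}
'a' @ 1: {1,3,5}  ✓accept
'd' @ 2: {}  — no active states
rest 'bbbb' ignored (set empty)
after full input: {}  (accept=1 not in)

Answer: REJECT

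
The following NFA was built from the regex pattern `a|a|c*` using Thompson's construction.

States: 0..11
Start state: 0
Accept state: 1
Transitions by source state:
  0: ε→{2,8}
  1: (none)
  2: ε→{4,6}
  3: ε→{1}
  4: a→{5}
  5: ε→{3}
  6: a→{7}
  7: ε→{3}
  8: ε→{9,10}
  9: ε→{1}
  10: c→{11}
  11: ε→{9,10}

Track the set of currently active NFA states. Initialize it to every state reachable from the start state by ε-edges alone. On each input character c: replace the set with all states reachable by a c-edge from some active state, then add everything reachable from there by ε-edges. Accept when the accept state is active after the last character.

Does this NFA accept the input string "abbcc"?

Answer: REJECT

Steps:
initial (ε-close {0}): {0,1,2,4,6,8,9,10}
'a' @ 1: {1,3,5,7}  ✓accept
'b' @ 2: {}  — dead — no transitions
rest 'bcc' ignored (set empty)
final: {}; accept 1 not in set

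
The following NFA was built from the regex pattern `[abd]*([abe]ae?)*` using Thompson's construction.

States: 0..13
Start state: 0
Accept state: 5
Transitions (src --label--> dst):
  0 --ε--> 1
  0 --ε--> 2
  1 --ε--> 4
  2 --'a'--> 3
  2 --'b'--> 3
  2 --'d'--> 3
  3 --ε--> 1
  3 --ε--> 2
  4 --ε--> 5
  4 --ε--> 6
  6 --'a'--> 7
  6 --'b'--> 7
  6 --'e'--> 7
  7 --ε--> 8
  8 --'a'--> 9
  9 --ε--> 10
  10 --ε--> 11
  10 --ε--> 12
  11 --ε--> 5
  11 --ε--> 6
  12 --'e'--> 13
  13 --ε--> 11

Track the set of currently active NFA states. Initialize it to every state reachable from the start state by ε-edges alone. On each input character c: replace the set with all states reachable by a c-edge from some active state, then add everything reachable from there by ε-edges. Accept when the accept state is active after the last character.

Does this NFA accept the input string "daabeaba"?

Answer: ACCEPT

Trace:
start: ε-closure({0}) = {0,1,2,4,5,6}
'd' @ 1: {1,2,3,4,5,6}  (accept∈set)
'a' @ 2: {1,2,3,4,5,6,7,8}  (accept∈set)
'a' @ 3: {1,2,3,4,5,6,7,8,9,10,11,12}  (accept∈set)
'b' @ 4: {1,2,3,4,5,6,7,8}  (accept∈set)
'e' @ 5: {7,8}
'a' @ 6: {5,6,9,10,11,12}  (accept∈set)
'b' @ 7: {7,8}
'a' @ 8: {5,6,9,10,11,12}  (accept∈set)
end set {5,6,9,10,11,12} — state 5 in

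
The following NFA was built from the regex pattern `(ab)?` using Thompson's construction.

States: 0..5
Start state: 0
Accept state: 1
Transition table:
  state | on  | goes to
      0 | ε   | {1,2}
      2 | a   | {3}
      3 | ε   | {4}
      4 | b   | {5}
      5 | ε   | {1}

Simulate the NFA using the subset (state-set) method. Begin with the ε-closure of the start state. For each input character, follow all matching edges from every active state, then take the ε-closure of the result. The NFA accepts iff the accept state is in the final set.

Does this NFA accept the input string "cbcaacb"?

Answer: REJECT

Derivation:
start: ε-closure({0}) = {0,1,2}
'c' @ 1: {}  — dead — no transitions
rest 'bcaacb' ignored (set empty)
final: {}; accept 1 not in set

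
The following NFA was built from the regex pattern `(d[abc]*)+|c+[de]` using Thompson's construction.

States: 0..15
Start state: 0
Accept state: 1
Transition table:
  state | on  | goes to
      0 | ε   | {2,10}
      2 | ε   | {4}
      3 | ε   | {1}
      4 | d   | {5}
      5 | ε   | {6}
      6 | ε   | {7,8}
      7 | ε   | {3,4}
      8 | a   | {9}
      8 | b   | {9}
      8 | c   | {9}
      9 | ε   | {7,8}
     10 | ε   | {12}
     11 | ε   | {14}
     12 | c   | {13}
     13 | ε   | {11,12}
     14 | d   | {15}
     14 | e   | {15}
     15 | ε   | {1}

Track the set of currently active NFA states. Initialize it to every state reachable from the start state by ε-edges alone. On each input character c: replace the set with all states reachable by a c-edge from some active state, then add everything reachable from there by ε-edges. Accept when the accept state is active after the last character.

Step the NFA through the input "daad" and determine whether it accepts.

S₀ = ε-closure({0}) = {0,2,4,10,12}
'd' @ 1: {1,3,4,5,6,7,8}  (accept∈set)
'a' @ 2: {1,3,4,7,8,9}  (accept∈set)
'a' @ 3: {1,3,4,7,8,9}  (accept∈set)
'd' @ 4: {1,3,4,5,6,7,8}  (accept∈set)
after full input: {1,3,4,5,6,7,8}  (accept=1 in)

Answer: ACCEPT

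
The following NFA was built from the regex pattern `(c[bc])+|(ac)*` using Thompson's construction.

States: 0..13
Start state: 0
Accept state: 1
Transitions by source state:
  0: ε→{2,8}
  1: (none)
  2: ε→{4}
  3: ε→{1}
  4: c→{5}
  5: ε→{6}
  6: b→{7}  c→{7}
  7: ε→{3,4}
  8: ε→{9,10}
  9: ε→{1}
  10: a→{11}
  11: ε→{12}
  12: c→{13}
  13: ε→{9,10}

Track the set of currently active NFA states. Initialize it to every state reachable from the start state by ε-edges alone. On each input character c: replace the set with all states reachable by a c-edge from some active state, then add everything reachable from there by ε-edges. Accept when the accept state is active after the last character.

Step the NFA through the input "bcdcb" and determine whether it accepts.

S₀ = ε-closure({0}) = {0,1,2,4,8,9,10}
'b' @ 1: {}  — state set empty
rest 'cdcb' ignored (set empty)
final: {}; accept 1 not in set

Answer: REJECT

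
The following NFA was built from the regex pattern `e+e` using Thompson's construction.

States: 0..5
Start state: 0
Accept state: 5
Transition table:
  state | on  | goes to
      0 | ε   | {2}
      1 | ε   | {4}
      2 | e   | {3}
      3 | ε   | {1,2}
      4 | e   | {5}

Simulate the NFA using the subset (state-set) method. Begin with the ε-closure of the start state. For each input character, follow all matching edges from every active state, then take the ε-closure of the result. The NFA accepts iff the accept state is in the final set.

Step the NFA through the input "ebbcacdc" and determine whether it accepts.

start: ε-closure({0}) = {0,2}
'e' @ 1: {1,2,3,4}
'b' @ 2: {}  — state set empty
rest 'bcacdc' ignored (set empty)
after full input: {}  (accept=5 not in)

Answer: REJECT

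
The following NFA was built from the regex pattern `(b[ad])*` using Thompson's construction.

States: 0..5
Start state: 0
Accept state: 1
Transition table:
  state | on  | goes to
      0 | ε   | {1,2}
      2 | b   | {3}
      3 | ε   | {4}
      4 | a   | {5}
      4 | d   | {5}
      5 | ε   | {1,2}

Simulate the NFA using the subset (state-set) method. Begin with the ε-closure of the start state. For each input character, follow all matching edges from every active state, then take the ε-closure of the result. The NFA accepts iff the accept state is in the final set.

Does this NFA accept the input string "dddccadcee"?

S₀ = ε-closure({0}) = {0,1,2}
'd' @ 1: {}  — state set empty
rest 'ddccadcee' ignored (set empty)
final: {}; accept 1 not in set

Answer: REJECT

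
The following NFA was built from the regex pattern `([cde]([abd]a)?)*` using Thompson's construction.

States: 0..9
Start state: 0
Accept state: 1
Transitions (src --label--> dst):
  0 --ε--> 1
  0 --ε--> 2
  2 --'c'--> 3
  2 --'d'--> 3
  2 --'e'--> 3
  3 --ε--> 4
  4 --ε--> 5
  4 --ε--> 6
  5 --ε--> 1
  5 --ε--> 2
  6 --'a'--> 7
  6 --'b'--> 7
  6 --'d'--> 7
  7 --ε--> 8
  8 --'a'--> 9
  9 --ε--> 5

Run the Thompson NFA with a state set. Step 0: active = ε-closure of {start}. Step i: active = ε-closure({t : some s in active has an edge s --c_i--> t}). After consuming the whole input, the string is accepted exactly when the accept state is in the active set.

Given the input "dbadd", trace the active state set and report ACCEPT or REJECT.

Answer: ACCEPT

Trace:
start: ε-closure({0}) = {0,1,2}
'd' @ 1: {1,2,3,4,5,6}  ✓accept
'b' @ 2: {7,8}
'a' @ 3: {1,2,5,9}  ✓accept
'd' @ 4: {1,2,3,4,5,6}  ✓accept
'd' @ 5: {1,2,3,4,5,6,7,8}  ✓accept
after full input: {1,2,3,4,5,6,7,8}  (accept=1 in)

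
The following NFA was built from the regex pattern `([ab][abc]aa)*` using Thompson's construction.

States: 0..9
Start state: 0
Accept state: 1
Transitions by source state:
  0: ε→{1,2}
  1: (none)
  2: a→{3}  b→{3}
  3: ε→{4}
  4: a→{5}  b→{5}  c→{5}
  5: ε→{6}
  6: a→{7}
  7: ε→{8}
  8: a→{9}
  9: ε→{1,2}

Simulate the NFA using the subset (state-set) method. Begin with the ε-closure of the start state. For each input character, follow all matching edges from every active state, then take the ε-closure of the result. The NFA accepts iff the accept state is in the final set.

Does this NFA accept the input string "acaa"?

start: ε-closure({0}) = {0,1,2}
'a' @ 1: {3,4}
'c' @ 2: {5,6}
'a' @ 3: {7,8}
'a' @ 4: {1,2,9}  ✓accept
end set {1,2,9} — state 1 in

Answer: ACCEPT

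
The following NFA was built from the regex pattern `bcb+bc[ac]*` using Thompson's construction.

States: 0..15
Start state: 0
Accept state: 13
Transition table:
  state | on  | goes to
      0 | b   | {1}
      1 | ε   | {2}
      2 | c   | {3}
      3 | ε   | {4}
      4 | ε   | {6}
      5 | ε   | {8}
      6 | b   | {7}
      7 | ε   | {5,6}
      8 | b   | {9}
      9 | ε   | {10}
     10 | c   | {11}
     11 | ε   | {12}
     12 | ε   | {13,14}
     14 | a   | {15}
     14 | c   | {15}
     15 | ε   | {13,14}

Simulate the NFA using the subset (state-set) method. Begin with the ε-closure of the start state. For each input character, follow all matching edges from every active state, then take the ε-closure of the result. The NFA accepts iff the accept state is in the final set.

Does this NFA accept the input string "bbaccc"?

Answer: REJECT

Trace:
initial (ε-close {0}): {0}
'b' @ 1: {1,2}
'b' @ 2: {}  — no active states
rest 'accc' ignored (set empty)
end set {} — state 13 not in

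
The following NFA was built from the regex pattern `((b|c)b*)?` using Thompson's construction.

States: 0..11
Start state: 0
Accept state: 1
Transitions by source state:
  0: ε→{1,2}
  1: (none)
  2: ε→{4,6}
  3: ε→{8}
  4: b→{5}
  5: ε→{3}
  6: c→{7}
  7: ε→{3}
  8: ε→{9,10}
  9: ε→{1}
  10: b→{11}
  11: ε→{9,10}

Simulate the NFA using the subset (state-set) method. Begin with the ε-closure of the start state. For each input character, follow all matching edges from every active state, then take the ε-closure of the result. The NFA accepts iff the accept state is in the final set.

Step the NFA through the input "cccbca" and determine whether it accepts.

Answer: REJECT

Steps:
start: ε-closure({0}) = {0,1,2,4,6}
'c' @ 1: {1,3,7,8,9,10}  (accept∈set)
'c' @ 2: {}  — no active states
rest 'cbca' ignored (set empty)
final: {}; accept 1 not in set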